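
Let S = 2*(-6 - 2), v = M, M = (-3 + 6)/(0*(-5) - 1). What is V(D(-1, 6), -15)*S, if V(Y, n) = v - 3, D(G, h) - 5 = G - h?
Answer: 96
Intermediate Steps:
M = -3 (M = 3/(0 - 1) = 3/(-1) = 3*(-1) = -3)
v = -3
D(G, h) = 5 + G - h (D(G, h) = 5 + (G - h) = 5 + G - h)
V(Y, n) = -6 (V(Y, n) = -3 - 3 = -6)
S = -16 (S = 2*(-8) = -16)
V(D(-1, 6), -15)*S = -6*(-16) = 96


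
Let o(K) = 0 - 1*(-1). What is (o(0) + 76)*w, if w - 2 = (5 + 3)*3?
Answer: 2002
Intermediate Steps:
o(K) = 1 (o(K) = 0 + 1 = 1)
w = 26 (w = 2 + (5 + 3)*3 = 2 + 8*3 = 2 + 24 = 26)
(o(0) + 76)*w = (1 + 76)*26 = 77*26 = 2002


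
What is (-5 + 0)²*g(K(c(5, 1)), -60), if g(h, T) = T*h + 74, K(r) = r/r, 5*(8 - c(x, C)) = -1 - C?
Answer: 350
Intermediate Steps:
c(x, C) = 41/5 + C/5 (c(x, C) = 8 - (-1 - C)/5 = 8 + (⅕ + C/5) = 41/5 + C/5)
K(r) = 1
g(h, T) = 74 + T*h
(-5 + 0)²*g(K(c(5, 1)), -60) = (-5 + 0)²*(74 - 60*1) = (-5)²*(74 - 60) = 25*14 = 350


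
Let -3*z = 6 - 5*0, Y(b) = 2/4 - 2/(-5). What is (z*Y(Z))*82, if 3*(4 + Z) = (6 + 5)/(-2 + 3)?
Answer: -738/5 ≈ -147.60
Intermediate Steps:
Z = -⅓ (Z = -4 + ((6 + 5)/(-2 + 3))/3 = -4 + (11/1)/3 = -4 + (11*1)/3 = -4 + (⅓)*11 = -4 + 11/3 = -⅓ ≈ -0.33333)
Y(b) = 9/10 (Y(b) = 2*(¼) - 2*(-⅕) = ½ + ⅖ = 9/10)
z = -2 (z = -(6 - 5*0)/3 = -(6 + 0)/3 = -⅓*6 = -2)
(z*Y(Z))*82 = -2*9/10*82 = -9/5*82 = -738/5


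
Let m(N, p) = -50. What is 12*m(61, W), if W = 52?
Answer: -600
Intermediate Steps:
12*m(61, W) = 12*(-50) = -600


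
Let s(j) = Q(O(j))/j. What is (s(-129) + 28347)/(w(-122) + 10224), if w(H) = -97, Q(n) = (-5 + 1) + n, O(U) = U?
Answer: 3656896/1306383 ≈ 2.7993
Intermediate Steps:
Q(n) = -4 + n
s(j) = (-4 + j)/j
(s(-129) + 28347)/(w(-122) + 10224) = ((-4 - 129)/(-129) + 28347)/(-97 + 10224) = (-1/129*(-133) + 28347)/10127 = (133/129 + 28347)*(1/10127) = (3656896/129)*(1/10127) = 3656896/1306383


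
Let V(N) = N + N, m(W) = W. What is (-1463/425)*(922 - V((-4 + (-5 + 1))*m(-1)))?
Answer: -1325478/425 ≈ -3118.8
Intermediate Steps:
V(N) = 2*N
(-1463/425)*(922 - V((-4 + (-5 + 1))*m(-1))) = (-1463/425)*(922 - 2*(-4 + (-5 + 1))*(-1)) = (-1463*1/425)*(922 - 2*(-4 - 4)*(-1)) = -1463*(922 - 2*(-8*(-1)))/425 = -1463*(922 - 2*8)/425 = -1463*(922 - 1*16)/425 = -1463*(922 - 16)/425 = -1463/425*906 = -1325478/425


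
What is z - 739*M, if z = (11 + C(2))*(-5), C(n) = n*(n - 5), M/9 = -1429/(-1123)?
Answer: -9532354/1123 ≈ -8488.3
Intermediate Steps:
M = 12861/1123 (M = 9*(-1429/(-1123)) = 9*(-1429*(-1/1123)) = 9*(1429/1123) = 12861/1123 ≈ 11.452)
C(n) = n*(-5 + n)
z = -25 (z = (11 + 2*(-5 + 2))*(-5) = (11 + 2*(-3))*(-5) = (11 - 6)*(-5) = 5*(-5) = -25)
z - 739*M = -25 - 739*12861/1123 = -25 - 9504279/1123 = -9532354/1123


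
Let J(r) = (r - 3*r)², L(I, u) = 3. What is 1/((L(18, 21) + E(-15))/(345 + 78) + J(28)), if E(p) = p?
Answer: 141/442172 ≈ 0.00031888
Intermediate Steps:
J(r) = 4*r² (J(r) = (-2*r)² = 4*r²)
1/((L(18, 21) + E(-15))/(345 + 78) + J(28)) = 1/((3 - 15)/(345 + 78) + 4*28²) = 1/(-12/423 + 4*784) = 1/(-12*1/423 + 3136) = 1/(-4/141 + 3136) = 1/(442172/141) = 141/442172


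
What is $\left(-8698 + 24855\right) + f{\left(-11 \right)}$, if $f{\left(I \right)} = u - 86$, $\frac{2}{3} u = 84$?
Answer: $16197$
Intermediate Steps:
$u = 126$ ($u = \frac{3}{2} \cdot 84 = 126$)
$f{\left(I \right)} = 40$ ($f{\left(I \right)} = 126 - 86 = 40$)
$\left(-8698 + 24855\right) + f{\left(-11 \right)} = \left(-8698 + 24855\right) + 40 = 16157 + 40 = 16197$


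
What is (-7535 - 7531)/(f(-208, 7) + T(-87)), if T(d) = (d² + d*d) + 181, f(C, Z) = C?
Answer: -1674/1679 ≈ -0.99702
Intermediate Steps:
T(d) = 181 + 2*d² (T(d) = (d² + d²) + 181 = 2*d² + 181 = 181 + 2*d²)
(-7535 - 7531)/(f(-208, 7) + T(-87)) = (-7535 - 7531)/(-208 + (181 + 2*(-87)²)) = -15066/(-208 + (181 + 2*7569)) = -15066/(-208 + (181 + 15138)) = -15066/(-208 + 15319) = -15066/15111 = -15066*1/15111 = -1674/1679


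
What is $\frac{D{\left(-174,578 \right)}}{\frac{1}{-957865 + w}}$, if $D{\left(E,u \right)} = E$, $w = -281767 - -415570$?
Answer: $143386788$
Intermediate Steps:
$w = 133803$ ($w = -281767 + 415570 = 133803$)
$\frac{D{\left(-174,578 \right)}}{\frac{1}{-957865 + w}} = - \frac{174}{\frac{1}{-957865 + 133803}} = - \frac{174}{\frac{1}{-824062}} = - \frac{174}{- \frac{1}{824062}} = \left(-174\right) \left(-824062\right) = 143386788$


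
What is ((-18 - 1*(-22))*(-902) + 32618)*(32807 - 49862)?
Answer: -494765550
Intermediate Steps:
((-18 - 1*(-22))*(-902) + 32618)*(32807 - 49862) = ((-18 + 22)*(-902) + 32618)*(-17055) = (4*(-902) + 32618)*(-17055) = (-3608 + 32618)*(-17055) = 29010*(-17055) = -494765550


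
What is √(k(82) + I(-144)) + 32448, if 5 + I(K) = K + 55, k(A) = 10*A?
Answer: 32448 + 11*√6 ≈ 32475.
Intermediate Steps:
I(K) = 50 + K (I(K) = -5 + (K + 55) = -5 + (55 + K) = 50 + K)
√(k(82) + I(-144)) + 32448 = √(10*82 + (50 - 144)) + 32448 = √(820 - 94) + 32448 = √726 + 32448 = 11*√6 + 32448 = 32448 + 11*√6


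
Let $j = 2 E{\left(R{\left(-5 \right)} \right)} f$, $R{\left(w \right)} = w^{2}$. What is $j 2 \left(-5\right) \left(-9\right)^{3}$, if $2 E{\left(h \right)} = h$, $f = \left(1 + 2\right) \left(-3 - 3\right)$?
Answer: $-3280500$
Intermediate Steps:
$f = -18$ ($f = 3 \left(-6\right) = -18$)
$E{\left(h \right)} = \frac{h}{2}$
$j = -450$ ($j = 2 \frac{\left(-5\right)^{2}}{2} \left(-18\right) = 2 \cdot \frac{1}{2} \cdot 25 \left(-18\right) = 2 \cdot \frac{25}{2} \left(-18\right) = 25 \left(-18\right) = -450$)
$j 2 \left(-5\right) \left(-9\right)^{3} = \left(-450\right) 2 \left(-5\right) \left(-9\right)^{3} = \left(-900\right) \left(-5\right) \left(-729\right) = 4500 \left(-729\right) = -3280500$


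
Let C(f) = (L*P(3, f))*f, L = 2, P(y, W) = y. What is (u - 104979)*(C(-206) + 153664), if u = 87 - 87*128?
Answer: -17685915984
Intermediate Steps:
C(f) = 6*f (C(f) = (2*3)*f = 6*f)
u = -11049 (u = 87 - 11136 = -11049)
(u - 104979)*(C(-206) + 153664) = (-11049 - 104979)*(6*(-206) + 153664) = -116028*(-1236 + 153664) = -116028*152428 = -17685915984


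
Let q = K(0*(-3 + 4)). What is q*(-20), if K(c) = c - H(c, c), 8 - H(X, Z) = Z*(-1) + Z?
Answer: 160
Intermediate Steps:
H(X, Z) = 8 (H(X, Z) = 8 - (Z*(-1) + Z) = 8 - (-Z + Z) = 8 - 1*0 = 8 + 0 = 8)
K(c) = -8 + c (K(c) = c - 1*8 = c - 8 = -8 + c)
q = -8 (q = -8 + 0*(-3 + 4) = -8 + 0*1 = -8 + 0 = -8)
q*(-20) = -8*(-20) = 160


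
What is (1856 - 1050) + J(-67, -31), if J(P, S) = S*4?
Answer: 682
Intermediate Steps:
J(P, S) = 4*S
(1856 - 1050) + J(-67, -31) = (1856 - 1050) + 4*(-31) = 806 - 124 = 682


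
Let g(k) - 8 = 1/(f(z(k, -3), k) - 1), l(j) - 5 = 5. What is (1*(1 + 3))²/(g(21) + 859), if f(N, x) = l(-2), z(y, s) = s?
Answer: 36/1951 ≈ 0.018452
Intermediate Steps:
l(j) = 10 (l(j) = 5 + 5 = 10)
f(N, x) = 10
g(k) = 73/9 (g(k) = 8 + 1/(10 - 1) = 8 + 1/9 = 8 + ⅑ = 73/9)
(1*(1 + 3))²/(g(21) + 859) = (1*(1 + 3))²/(73/9 + 859) = (1*4)²/(7804/9) = (9/7804)*4² = (9/7804)*16 = 36/1951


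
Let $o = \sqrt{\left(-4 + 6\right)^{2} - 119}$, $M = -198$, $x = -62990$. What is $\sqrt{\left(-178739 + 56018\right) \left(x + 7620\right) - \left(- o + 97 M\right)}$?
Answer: $\sqrt{6795080976 + i \sqrt{115}} \approx 82432.0 + 6.0 \cdot 10^{-5} i$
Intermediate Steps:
$o = i \sqrt{115}$ ($o = \sqrt{2^{2} - 119} = \sqrt{4 - 119} = \sqrt{-115} = i \sqrt{115} \approx 10.724 i$)
$\sqrt{\left(-178739 + 56018\right) \left(x + 7620\right) - \left(- o + 97 M\right)} = \sqrt{\left(-178739 + 56018\right) \left(-62990 + 7620\right) + \left(\left(-97\right) \left(-198\right) + i \sqrt{115}\right)} = \sqrt{\left(-122721\right) \left(-55370\right) + \left(19206 + i \sqrt{115}\right)} = \sqrt{6795061770 + \left(19206 + i \sqrt{115}\right)} = \sqrt{6795080976 + i \sqrt{115}}$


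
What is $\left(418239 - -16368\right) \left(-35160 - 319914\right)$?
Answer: $-154317645918$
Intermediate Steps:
$\left(418239 - -16368\right) \left(-35160 - 319914\right) = \left(418239 + \left(-224 + 16592\right)\right) \left(-355074\right) = \left(418239 + 16368\right) \left(-355074\right) = 434607 \left(-355074\right) = -154317645918$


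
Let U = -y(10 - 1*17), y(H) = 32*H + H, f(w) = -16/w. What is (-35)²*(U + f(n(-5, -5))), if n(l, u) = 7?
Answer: 280175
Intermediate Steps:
y(H) = 33*H
U = 231 (U = -33*(10 - 1*17) = -33*(10 - 17) = -33*(-7) = -1*(-231) = 231)
(-35)²*(U + f(n(-5, -5))) = (-35)²*(231 - 16/7) = 1225*(231 - 16*⅐) = 1225*(231 - 16/7) = 1225*(1601/7) = 280175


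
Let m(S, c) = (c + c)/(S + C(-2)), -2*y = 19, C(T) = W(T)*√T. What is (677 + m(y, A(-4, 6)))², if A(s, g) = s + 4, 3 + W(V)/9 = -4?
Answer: 458329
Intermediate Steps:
W(V) = -63 (W(V) = -27 + 9*(-4) = -27 - 36 = -63)
A(s, g) = 4 + s
C(T) = -63*√T
y = -19/2 (y = -½*19 = -19/2 ≈ -9.5000)
m(S, c) = 2*c/(S - 63*I*√2) (m(S, c) = (c + c)/(S - 63*I*√2) = (2*c)/(S - 63*I*√2) = 2*c/(S - 63*I*√2))
(677 + m(y, A(-4, 6)))² = (677 + 2*(4 - 4)/(-19/2 - 63*I*√2))² = (677 + 2*0/(-19/2 - 63*I*√2))² = (677 + 0)² = 677² = 458329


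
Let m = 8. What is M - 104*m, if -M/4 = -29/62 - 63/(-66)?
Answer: -284376/341 ≈ -833.95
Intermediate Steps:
M = -664/341 (M = -4*(-29/62 - 63/(-66)) = -4*(-29*1/62 - 63*(-1/66)) = -4*(-29/62 + 21/22) = -4*166/341 = -664/341 ≈ -1.9472)
M - 104*m = -664/341 - 104*8 = -664/341 - 832 = -284376/341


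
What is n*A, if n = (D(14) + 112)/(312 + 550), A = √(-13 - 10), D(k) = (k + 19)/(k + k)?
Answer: 3169*I*√23/24136 ≈ 0.62968*I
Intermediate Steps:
D(k) = (19 + k)/(2*k) (D(k) = (19 + k)/((2*k)) = (19 + k)*(1/(2*k)) = (19 + k)/(2*k))
A = I*√23 (A = √(-23) = I*√23 ≈ 4.7958*I)
n = 3169/24136 (n = ((½)*(19 + 14)/14 + 112)/(312 + 550) = ((½)*(1/14)*33 + 112)/862 = (33/28 + 112)*(1/862) = (3169/28)*(1/862) = 3169/24136 ≈ 0.13130)
n*A = 3169*(I*√23)/24136 = 3169*I*√23/24136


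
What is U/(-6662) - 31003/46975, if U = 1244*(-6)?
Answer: 72039707/156473725 ≈ 0.46039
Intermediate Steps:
U = -7464
U/(-6662) - 31003/46975 = -7464/(-6662) - 31003/46975 = -7464*(-1/6662) - 31003*1/46975 = 3732/3331 - 31003/46975 = 72039707/156473725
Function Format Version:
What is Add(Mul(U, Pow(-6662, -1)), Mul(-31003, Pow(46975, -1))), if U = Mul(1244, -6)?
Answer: Rational(72039707, 156473725) ≈ 0.46039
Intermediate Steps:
U = -7464
Add(Mul(U, Pow(-6662, -1)), Mul(-31003, Pow(46975, -1))) = Add(Mul(-7464, Pow(-6662, -1)), Mul(-31003, Pow(46975, -1))) = Add(Mul(-7464, Rational(-1, 6662)), Mul(-31003, Rational(1, 46975))) = Add(Rational(3732, 3331), Rational(-31003, 46975)) = Rational(72039707, 156473725)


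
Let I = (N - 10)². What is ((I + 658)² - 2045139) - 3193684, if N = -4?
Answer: -4509507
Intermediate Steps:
I = 196 (I = (-4 - 10)² = (-14)² = 196)
((I + 658)² - 2045139) - 3193684 = ((196 + 658)² - 2045139) - 3193684 = (854² - 2045139) - 3193684 = (729316 - 2045139) - 3193684 = -1315823 - 3193684 = -4509507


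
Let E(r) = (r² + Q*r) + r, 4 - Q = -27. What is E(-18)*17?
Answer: -4284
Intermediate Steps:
Q = 31 (Q = 4 - 1*(-27) = 4 + 27 = 31)
E(r) = r² + 32*r (E(r) = (r² + 31*r) + r = r² + 32*r)
E(-18)*17 = -18*(32 - 18)*17 = -18*14*17 = -252*17 = -4284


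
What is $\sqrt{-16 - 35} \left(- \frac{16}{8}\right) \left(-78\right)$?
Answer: $156 i \sqrt{51} \approx 1114.1 i$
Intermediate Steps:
$\sqrt{-16 - 35} \left(- \frac{16}{8}\right) \left(-78\right) = \sqrt{-51} \left(\left(-16\right) \frac{1}{8}\right) \left(-78\right) = i \sqrt{51} \left(-2\right) \left(-78\right) = - 2 i \sqrt{51} \left(-78\right) = 156 i \sqrt{51}$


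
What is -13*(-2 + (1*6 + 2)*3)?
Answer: -286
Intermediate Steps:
-13*(-2 + (1*6 + 2)*3) = -13*(-2 + (6 + 2)*3) = -13*(-2 + 8*3) = -13*(-2 + 24) = -13*22 = -286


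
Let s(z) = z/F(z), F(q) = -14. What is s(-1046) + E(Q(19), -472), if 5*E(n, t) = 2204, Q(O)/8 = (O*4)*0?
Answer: 18043/35 ≈ 515.51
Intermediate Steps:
Q(O) = 0 (Q(O) = 8*((O*4)*0) = 8*((4*O)*0) = 8*0 = 0)
E(n, t) = 2204/5 (E(n, t) = (1/5)*2204 = 2204/5)
s(z) = -z/14 (s(z) = z/(-14) = z*(-1/14) = -z/14)
s(-1046) + E(Q(19), -472) = -1/14*(-1046) + 2204/5 = 523/7 + 2204/5 = 18043/35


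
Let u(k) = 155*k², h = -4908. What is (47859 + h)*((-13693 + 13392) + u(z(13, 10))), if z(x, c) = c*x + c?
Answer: 130472209749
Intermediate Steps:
z(x, c) = c + c*x
(47859 + h)*((-13693 + 13392) + u(z(13, 10))) = (47859 - 4908)*((-13693 + 13392) + 155*(10*(1 + 13))²) = 42951*(-301 + 155*(10*14)²) = 42951*(-301 + 155*140²) = 42951*(-301 + 155*19600) = 42951*(-301 + 3038000) = 42951*3037699 = 130472209749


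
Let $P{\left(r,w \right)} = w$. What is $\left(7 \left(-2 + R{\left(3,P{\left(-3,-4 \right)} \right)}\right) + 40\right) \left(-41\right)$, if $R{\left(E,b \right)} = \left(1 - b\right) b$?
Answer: $4674$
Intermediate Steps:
$R{\left(E,b \right)} = b \left(1 - b\right)$
$\left(7 \left(-2 + R{\left(3,P{\left(-3,-4 \right)} \right)}\right) + 40\right) \left(-41\right) = \left(7 \left(-2 - 4 \left(1 - -4\right)\right) + 40\right) \left(-41\right) = \left(7 \left(-2 - 4 \left(1 + 4\right)\right) + 40\right) \left(-41\right) = \left(7 \left(-2 - 20\right) + 40\right) \left(-41\right) = \left(7 \left(-22\right) + 40\right) \left(-41\right) = \left(-154 + 40\right) \left(-41\right) = \left(-114\right) \left(-41\right) = 4674$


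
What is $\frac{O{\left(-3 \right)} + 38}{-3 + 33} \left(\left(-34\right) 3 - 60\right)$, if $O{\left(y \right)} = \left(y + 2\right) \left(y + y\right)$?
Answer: $- \frac{1188}{5} \approx -237.6$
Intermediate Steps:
$O{\left(y \right)} = 2 y \left(2 + y\right)$ ($O{\left(y \right)} = \left(2 + y\right) 2 y = 2 y \left(2 + y\right)$)
$\frac{O{\left(-3 \right)} + 38}{-3 + 33} \left(\left(-34\right) 3 - 60\right) = \frac{2 \left(-3\right) \left(2 - 3\right) + 38}{-3 + 33} \left(\left(-34\right) 3 - 60\right) = \frac{2 \left(-3\right) \left(-1\right) + 38}{30} \left(-102 - 60\right) = \left(6 + 38\right) \frac{1}{30} \left(-162\right) = 44 \cdot \frac{1}{30} \left(-162\right) = \frac{22}{15} \left(-162\right) = - \frac{1188}{5}$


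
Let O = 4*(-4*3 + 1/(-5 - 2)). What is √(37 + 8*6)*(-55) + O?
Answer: -340/7 - 55*√85 ≈ -555.65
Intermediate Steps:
O = -340/7 (O = 4*(-12 + 1/(-7)) = 4*(-12 - ⅐) = 4*(-85/7) = -340/7 ≈ -48.571)
√(37 + 8*6)*(-55) + O = √(37 + 8*6)*(-55) - 340/7 = √(37 + 48)*(-55) - 340/7 = √85*(-55) - 340/7 = -55*√85 - 340/7 = -340/7 - 55*√85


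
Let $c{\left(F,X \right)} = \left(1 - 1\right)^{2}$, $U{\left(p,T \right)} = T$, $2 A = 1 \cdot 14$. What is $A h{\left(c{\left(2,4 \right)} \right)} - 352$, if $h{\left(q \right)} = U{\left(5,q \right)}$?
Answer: $-352$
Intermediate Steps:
$A = 7$ ($A = \frac{1 \cdot 14}{2} = \frac{1}{2} \cdot 14 = 7$)
$c{\left(F,X \right)} = 0$ ($c{\left(F,X \right)} = 0^{2} = 0$)
$h{\left(q \right)} = q$
$A h{\left(c{\left(2,4 \right)} \right)} - 352 = 7 \cdot 0 - 352 = 0 - 352 = -352$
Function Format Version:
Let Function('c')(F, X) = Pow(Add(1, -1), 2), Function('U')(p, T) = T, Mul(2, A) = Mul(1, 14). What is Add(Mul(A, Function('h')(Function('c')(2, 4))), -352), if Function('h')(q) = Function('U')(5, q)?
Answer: -352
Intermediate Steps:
A = 7 (A = Mul(Rational(1, 2), Mul(1, 14)) = Mul(Rational(1, 2), 14) = 7)
Function('c')(F, X) = 0 (Function('c')(F, X) = Pow(0, 2) = 0)
Function('h')(q) = q
Add(Mul(A, Function('h')(Function('c')(2, 4))), -352) = Add(Mul(7, 0), -352) = Add(0, -352) = -352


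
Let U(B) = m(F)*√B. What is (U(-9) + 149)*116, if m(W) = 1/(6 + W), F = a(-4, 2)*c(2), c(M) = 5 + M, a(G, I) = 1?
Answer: 17284 + 348*I/13 ≈ 17284.0 + 26.769*I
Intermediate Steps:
F = 7 (F = 1*(5 + 2) = 1*7 = 7)
U(B) = √B/13 (U(B) = √B/(6 + 7) = √B/13)
(U(-9) + 149)*116 = (√(-9)/13 + 149)*116 = ((3*I)/13 + 149)*116 = (3*I/13 + 149)*116 = (149 + 3*I/13)*116 = 17284 + 348*I/13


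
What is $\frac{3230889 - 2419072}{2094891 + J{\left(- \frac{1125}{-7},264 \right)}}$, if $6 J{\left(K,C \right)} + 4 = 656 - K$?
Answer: $\frac{34096314}{87988861} \approx 0.38751$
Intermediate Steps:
$J{\left(K,C \right)} = \frac{326}{3} - \frac{K}{6}$ ($J{\left(K,C \right)} = - \frac{2}{3} + \frac{656 - K}{6} = - \frac{2}{3} - \left(- \frac{328}{3} + \frac{K}{6}\right) = \frac{326}{3} - \frac{K}{6}$)
$\frac{3230889 - 2419072}{2094891 + J{\left(- \frac{1125}{-7},264 \right)}} = \frac{3230889 - 2419072}{2094891 + \left(\frac{326}{3} - \frac{\left(-1125\right) \frac{1}{-7}}{6}\right)} = \frac{811817}{2094891 + \left(\frac{326}{3} - \frac{\left(-1125\right) \left(- \frac{1}{7}\right)}{6}\right)} = \frac{811817}{2094891 + \left(\frac{326}{3} - \frac{375}{14}\right)} = \frac{811817}{2094891 + \frac{3439}{42}} = \frac{811817}{\frac{87988861}{42}} = 811817 \cdot \frac{42}{87988861} = \frac{34096314}{87988861}$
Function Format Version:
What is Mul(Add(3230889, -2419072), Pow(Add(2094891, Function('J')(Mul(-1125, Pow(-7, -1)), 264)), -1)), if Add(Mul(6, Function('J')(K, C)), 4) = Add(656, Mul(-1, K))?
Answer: Rational(34096314, 87988861) ≈ 0.38751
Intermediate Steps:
Function('J')(K, C) = Add(Rational(326, 3), Mul(Rational(-1, 6), K)) (Function('J')(K, C) = Add(Rational(-2, 3), Mul(Rational(1, 6), Add(656, Mul(-1, K)))) = Add(Rational(-2, 3), Add(Rational(328, 3), Mul(Rational(-1, 6), K))) = Add(Rational(326, 3), Mul(Rational(-1, 6), K)))
Mul(Add(3230889, -2419072), Pow(Add(2094891, Function('J')(Mul(-1125, Pow(-7, -1)), 264)), -1)) = Mul(Add(3230889, -2419072), Pow(Add(2094891, Add(Rational(326, 3), Mul(Rational(-1, 6), Mul(-1125, Pow(-7, -1))))), -1)) = Mul(811817, Pow(Add(2094891, Add(Rational(326, 3), Mul(Rational(-1, 6), Mul(-1125, Rational(-1, 7))))), -1)) = Mul(811817, Pow(Add(2094891, Add(Rational(326, 3), Mul(Rational(-1, 6), Rational(1125, 7)))), -1)) = Mul(811817, Pow(Add(2094891, Add(Rational(326, 3), Rational(-375, 14))), -1)) = Mul(811817, Pow(Add(2094891, Rational(3439, 42)), -1)) = Mul(811817, Pow(Rational(87988861, 42), -1)) = Mul(811817, Rational(42, 87988861)) = Rational(34096314, 87988861)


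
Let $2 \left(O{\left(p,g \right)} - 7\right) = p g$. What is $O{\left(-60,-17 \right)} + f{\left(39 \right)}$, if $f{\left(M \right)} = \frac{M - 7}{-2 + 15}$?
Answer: $\frac{6753}{13} \approx 519.46$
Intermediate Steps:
$f{\left(M \right)} = - \frac{7}{13} + \frac{M}{13}$ ($f{\left(M \right)} = \frac{-7 + M}{13} = \left(-7 + M\right) \frac{1}{13} = - \frac{7}{13} + \frac{M}{13}$)
$O{\left(p,g \right)} = 7 + \frac{g p}{2}$ ($O{\left(p,g \right)} = 7 + \frac{p g}{2} = 7 + \frac{g p}{2}$)
$O{\left(-60,-17 \right)} + f{\left(39 \right)} = \left(7 + \frac{1}{2} \left(-17\right) \left(-60\right)\right) + \left(- \frac{7}{13} + \frac{1}{13} \cdot 39\right) = \left(7 + 510\right) + \left(- \frac{7}{13} + 3\right) = 517 + \frac{32}{13} = \frac{6753}{13}$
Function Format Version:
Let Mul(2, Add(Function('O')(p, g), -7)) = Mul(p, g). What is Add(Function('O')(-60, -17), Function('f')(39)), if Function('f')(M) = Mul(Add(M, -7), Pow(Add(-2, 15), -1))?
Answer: Rational(6753, 13) ≈ 519.46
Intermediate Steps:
Function('f')(M) = Add(Rational(-7, 13), Mul(Rational(1, 13), M)) (Function('f')(M) = Mul(Add(-7, M), Pow(13, -1)) = Mul(Add(-7, M), Rational(1, 13)) = Add(Rational(-7, 13), Mul(Rational(1, 13), M)))
Function('O')(p, g) = Add(7, Mul(Rational(1, 2), g, p)) (Function('O')(p, g) = Add(7, Mul(Rational(1, 2), Mul(p, g))) = Add(7, Mul(Rational(1, 2), Mul(g, p))) = Add(7, Mul(Rational(1, 2), g, p)))
Add(Function('O')(-60, -17), Function('f')(39)) = Add(Add(7, Mul(Rational(1, 2), -17, -60)), Add(Rational(-7, 13), Mul(Rational(1, 13), 39))) = Add(Add(7, 510), Add(Rational(-7, 13), 3)) = Add(517, Rational(32, 13)) = Rational(6753, 13)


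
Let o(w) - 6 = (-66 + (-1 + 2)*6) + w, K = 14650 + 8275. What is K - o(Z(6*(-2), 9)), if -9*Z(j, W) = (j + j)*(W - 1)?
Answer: 68873/3 ≈ 22958.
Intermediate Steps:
Z(j, W) = -2*j*(-1 + W)/9 (Z(j, W) = -(j + j)*(W - 1)/9 = -2*j*(-1 + W)/9)
K = 22925
o(w) = -54 + w (o(w) = 6 + ((-66 + (-1 + 2)*6) + w) = 6 + ((-66 + 1*6) + w) = 6 + ((-66 + 6) + w) = 6 + (-60 + w) = -54 + w)
K - o(Z(6*(-2), 9)) = 22925 - (-54 + 2*(6*(-2))*(1 - 1*9)/9) = 22925 - (-54 + (2/9)*(-12)*(1 - 9)) = 22925 - (-54 + (2/9)*(-12)*(-8)) = 22925 - (-54 + 64/3) = 22925 - 1*(-98/3) = 22925 + 98/3 = 68873/3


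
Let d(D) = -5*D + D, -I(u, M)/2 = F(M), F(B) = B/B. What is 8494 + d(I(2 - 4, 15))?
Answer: 8502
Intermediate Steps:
F(B) = 1
I(u, M) = -2 (I(u, M) = -2*1 = -2)
d(D) = -4*D
8494 + d(I(2 - 4, 15)) = 8494 - 4*(-2) = 8494 + 8 = 8502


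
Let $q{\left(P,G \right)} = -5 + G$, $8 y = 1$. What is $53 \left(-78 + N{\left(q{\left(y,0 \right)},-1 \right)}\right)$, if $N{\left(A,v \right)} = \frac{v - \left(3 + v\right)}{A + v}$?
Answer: $- \frac{8215}{2} \approx -4107.5$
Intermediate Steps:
$y = \frac{1}{8}$ ($y = \frac{1}{8} \cdot 1 = \frac{1}{8} \approx 0.125$)
$N{\left(A,v \right)} = - \frac{3}{A + v}$
$53 \left(-78 + N{\left(q{\left(y,0 \right)},-1 \right)}\right) = 53 \left(-78 - \frac{3}{\left(-5 + 0\right) - 1}\right) = 53 \left(-78 - \frac{3}{-5 - 1}\right) = 53 \left(-78 - \frac{3}{-6}\right) = 53 \left(-78 - - \frac{1}{2}\right) = 53 \left(-78 + \frac{1}{2}\right) = 53 \left(- \frac{155}{2}\right) = - \frac{8215}{2}$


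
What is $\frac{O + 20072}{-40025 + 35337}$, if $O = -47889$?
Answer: $\frac{27817}{4688} \approx 5.9337$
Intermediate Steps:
$\frac{O + 20072}{-40025 + 35337} = \frac{-47889 + 20072}{-40025 + 35337} = - \frac{27817}{-4688} = \left(-27817\right) \left(- \frac{1}{4688}\right) = \frac{27817}{4688}$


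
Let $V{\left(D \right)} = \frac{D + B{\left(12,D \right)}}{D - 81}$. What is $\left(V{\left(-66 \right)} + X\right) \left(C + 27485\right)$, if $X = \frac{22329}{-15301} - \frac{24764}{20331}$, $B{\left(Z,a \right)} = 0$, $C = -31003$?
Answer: $\frac{119497652352790}{15243146919} \approx 7839.4$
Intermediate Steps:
$V{\left(D \right)} = \frac{D}{-81 + D}$ ($V{\left(D \right)} = \frac{D + 0}{D - 81} = \frac{D}{-81 + D}$)
$X = - \frac{832884863}{311084631}$ ($X = 22329 \left(- \frac{1}{15301}\right) - \frac{24764}{20331} = - \frac{22329}{15301} - \frac{24764}{20331} = - \frac{832884863}{311084631} \approx -2.6774$)
$\left(V{\left(-66 \right)} + X\right) \left(C + 27485\right) = \left(- \frac{66}{-81 - 66} - \frac{832884863}{311084631}\right) \left(-31003 + 27485\right) = \left(- \frac{66}{-147} - \frac{832884863}{311084631}\right) \left(-3518\right) = \left(\left(-66\right) \left(- \frac{1}{147}\right) - \frac{832884863}{311084631}\right) \left(-3518\right) = \left(\frac{22}{49} - \frac{832884863}{311084631}\right) \left(-3518\right) = \left(- \frac{33967496405}{15243146919}\right) \left(-3518\right) = \frac{119497652352790}{15243146919}$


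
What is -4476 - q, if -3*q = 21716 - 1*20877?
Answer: -12589/3 ≈ -4196.3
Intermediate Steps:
q = -839/3 (q = -(21716 - 1*20877)/3 = -(21716 - 20877)/3 = -⅓*839 = -839/3 ≈ -279.67)
-4476 - q = -4476 - 1*(-839/3) = -4476 + 839/3 = -12589/3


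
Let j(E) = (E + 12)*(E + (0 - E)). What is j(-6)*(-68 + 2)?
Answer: 0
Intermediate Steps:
j(E) = 0 (j(E) = (12 + E)*(E - E) = (12 + E)*0 = 0)
j(-6)*(-68 + 2) = 0*(-68 + 2) = 0*(-66) = 0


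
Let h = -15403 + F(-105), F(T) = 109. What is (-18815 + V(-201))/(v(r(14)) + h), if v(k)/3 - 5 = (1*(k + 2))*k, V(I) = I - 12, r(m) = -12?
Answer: 19028/14919 ≈ 1.2754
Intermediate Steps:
h = -15294 (h = -15403 + 109 = -15294)
V(I) = -12 + I
v(k) = 15 + 3*k*(2 + k) (v(k) = 15 + 3*((1*(k + 2))*k) = 15 + 3*((1*(2 + k))*k) = 15 + 3*((2 + k)*k) = 15 + 3*(k*(2 + k)) = 15 + 3*k*(2 + k))
(-18815 + V(-201))/(v(r(14)) + h) = (-18815 + (-12 - 201))/((15 + 3*(-12)² + 6*(-12)) - 15294) = (-18815 - 213)/((15 + 3*144 - 72) - 15294) = -19028/((15 + 432 - 72) - 15294) = -19028/(375 - 15294) = -19028/(-14919) = -19028*(-1/14919) = 19028/14919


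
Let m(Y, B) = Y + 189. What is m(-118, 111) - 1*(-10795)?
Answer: 10866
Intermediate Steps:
m(Y, B) = 189 + Y
m(-118, 111) - 1*(-10795) = (189 - 118) - 1*(-10795) = 71 + 10795 = 10866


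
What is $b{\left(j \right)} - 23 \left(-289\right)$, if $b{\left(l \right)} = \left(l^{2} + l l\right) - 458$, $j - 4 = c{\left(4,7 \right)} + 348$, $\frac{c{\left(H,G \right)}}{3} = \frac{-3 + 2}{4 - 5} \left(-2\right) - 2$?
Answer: $237389$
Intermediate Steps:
$c{\left(H,G \right)} = -12$ ($c{\left(H,G \right)} = 3 \left(\frac{-3 + 2}{4 - 5} \left(-2\right) - 2\right) = 3 \left(- \frac{1}{-1} \left(-2\right) - 2\right) = 3 \left(\left(-1\right) \left(-1\right) \left(-2\right) - 2\right) = 3 \left(1 \left(-2\right) - 2\right) = 3 \left(-2 - 2\right) = 3 \left(-4\right) = -12$)
$j = 340$ ($j = 4 + \left(-12 + 348\right) = 4 + 336 = 340$)
$b{\left(l \right)} = -458 + 2 l^{2}$ ($b{\left(l \right)} = \left(l^{2} + l^{2}\right) - 458 = 2 l^{2} - 458 = -458 + 2 l^{2}$)
$b{\left(j \right)} - 23 \left(-289\right) = \left(-458 + 2 \cdot 340^{2}\right) - 23 \left(-289\right) = \left(-458 + 2 \cdot 115600\right) - -6647 = \left(-458 + 231200\right) + 6647 = 230742 + 6647 = 237389$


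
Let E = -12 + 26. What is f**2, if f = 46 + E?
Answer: 3600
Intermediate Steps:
E = 14
f = 60 (f = 46 + 14 = 60)
f**2 = 60**2 = 3600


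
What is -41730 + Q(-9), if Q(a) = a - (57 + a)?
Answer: -41787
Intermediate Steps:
Q(a) = -57 (Q(a) = a + (-57 - a) = -57)
-41730 + Q(-9) = -41730 - 57 = -41787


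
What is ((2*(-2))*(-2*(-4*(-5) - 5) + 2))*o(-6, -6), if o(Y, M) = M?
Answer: -672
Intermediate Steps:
((2*(-2))*(-2*(-4*(-5) - 5) + 2))*o(-6, -6) = ((2*(-2))*(-2*(-4*(-5) - 5) + 2))*(-6) = -4*(-2*(20 - 5) + 2)*(-6) = -4*(-2*15 + 2)*(-6) = -4*(-30 + 2)*(-6) = -4*(-28)*(-6) = 112*(-6) = -672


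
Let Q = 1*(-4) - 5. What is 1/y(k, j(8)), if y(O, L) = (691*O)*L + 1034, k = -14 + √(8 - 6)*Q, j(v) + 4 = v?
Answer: -6277/30132582 + 691*√2/5022097 ≈ -1.3728e-5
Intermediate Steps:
Q = -9 (Q = -4 - 5 = -9)
j(v) = -4 + v
k = -14 - 9*√2 (k = -14 + √(8 - 6)*(-9) = -14 + √2*(-9) = -14 - 9*√2 ≈ -26.728)
y(O, L) = 1034 + 691*L*O (y(O, L) = 691*L*O + 1034 = 1034 + 691*L*O)
1/y(k, j(8)) = 1/(1034 + 691*(-4 + 8)*(-14 - 9*√2)) = 1/(1034 + 691*4*(-14 - 9*√2)) = 1/(1034 + (-38696 - 24876*√2)) = 1/(-37662 - 24876*√2)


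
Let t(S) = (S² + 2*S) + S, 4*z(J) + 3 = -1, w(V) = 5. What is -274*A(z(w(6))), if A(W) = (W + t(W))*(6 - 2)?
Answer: 3288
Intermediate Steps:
z(J) = -1 (z(J) = -¾ + (¼)*(-1) = -¾ - ¼ = -1)
t(S) = S² + 3*S
A(W) = 4*W + 4*W*(3 + W) (A(W) = (W + W*(3 + W))*(6 - 2) = (W + W*(3 + W))*4 = 4*W + 4*W*(3 + W))
-274*A(z(w(6))) = -1096*(-1)*(4 - 1) = -1096*(-1)*3 = -274*(-12) = 3288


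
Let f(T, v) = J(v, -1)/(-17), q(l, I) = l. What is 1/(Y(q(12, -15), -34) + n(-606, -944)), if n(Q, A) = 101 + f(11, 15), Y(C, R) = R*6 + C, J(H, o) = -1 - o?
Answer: -1/91 ≈ -0.010989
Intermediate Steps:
f(T, v) = 0 (f(T, v) = (-1 - 1*(-1))/(-17) = (-1 + 1)*(-1/17) = 0*(-1/17) = 0)
Y(C, R) = C + 6*R (Y(C, R) = 6*R + C = C + 6*R)
n(Q, A) = 101 (n(Q, A) = 101 + 0 = 101)
1/(Y(q(12, -15), -34) + n(-606, -944)) = 1/((12 + 6*(-34)) + 101) = 1/((12 - 204) + 101) = 1/(-192 + 101) = 1/(-91) = -1/91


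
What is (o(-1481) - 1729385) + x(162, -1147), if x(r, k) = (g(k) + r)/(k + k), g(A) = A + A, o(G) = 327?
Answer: -1983228460/1147 ≈ -1.7291e+6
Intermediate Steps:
g(A) = 2*A
x(r, k) = (r + 2*k)/(2*k) (x(r, k) = (2*k + r)/(k + k) = (r + 2*k)/((2*k)) = (r + 2*k)*(1/(2*k)) = (r + 2*k)/(2*k))
(o(-1481) - 1729385) + x(162, -1147) = (327 - 1729385) + (-1147 + (½)*162)/(-1147) = -1729058 - (-1147 + 81)/1147 = -1729058 - 1/1147*(-1066) = -1729058 + 1066/1147 = -1983228460/1147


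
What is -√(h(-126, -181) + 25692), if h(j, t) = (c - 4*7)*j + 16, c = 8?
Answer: -2*√7057 ≈ -168.01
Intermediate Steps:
h(j, t) = 16 - 20*j (h(j, t) = (8 - 4*7)*j + 16 = (8 - 28)*j + 16 = -20*j + 16 = 16 - 20*j)
-√(h(-126, -181) + 25692) = -√((16 - 20*(-126)) + 25692) = -√((16 + 2520) + 25692) = -√(2536 + 25692) = -√28228 = -2*√7057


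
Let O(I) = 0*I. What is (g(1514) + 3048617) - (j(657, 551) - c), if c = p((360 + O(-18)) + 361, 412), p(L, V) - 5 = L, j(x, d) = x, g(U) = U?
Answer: 3050200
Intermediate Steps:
O(I) = 0
p(L, V) = 5 + L
c = 726 (c = 5 + ((360 + 0) + 361) = 5 + (360 + 361) = 5 + 721 = 726)
(g(1514) + 3048617) - (j(657, 551) - c) = (1514 + 3048617) - (657 - 1*726) = 3050131 - (657 - 726) = 3050131 - 1*(-69) = 3050131 + 69 = 3050200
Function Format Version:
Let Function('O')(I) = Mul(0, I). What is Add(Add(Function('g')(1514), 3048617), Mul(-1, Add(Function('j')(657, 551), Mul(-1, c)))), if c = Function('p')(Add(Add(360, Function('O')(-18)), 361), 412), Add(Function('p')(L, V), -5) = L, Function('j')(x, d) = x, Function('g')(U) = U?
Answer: 3050200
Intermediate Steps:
Function('O')(I) = 0
Function('p')(L, V) = Add(5, L)
c = 726 (c = Add(5, Add(Add(360, 0), 361)) = Add(5, Add(360, 361)) = Add(5, 721) = 726)
Add(Add(Function('g')(1514), 3048617), Mul(-1, Add(Function('j')(657, 551), Mul(-1, c)))) = Add(Add(1514, 3048617), Mul(-1, Add(657, Mul(-1, 726)))) = Add(3050131, Mul(-1, Add(657, -726))) = Add(3050131, Mul(-1, -69)) = Add(3050131, 69) = 3050200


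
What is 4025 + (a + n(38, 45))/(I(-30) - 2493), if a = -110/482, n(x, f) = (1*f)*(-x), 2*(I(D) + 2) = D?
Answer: 487034983/120982 ≈ 4025.7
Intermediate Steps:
I(D) = -2 + D/2
n(x, f) = -f*x (n(x, f) = f*(-x) = -f*x)
a = -55/241 (a = -110*1/482 = -55/241 ≈ -0.22822)
4025 + (a + n(38, 45))/(I(-30) - 2493) = 4025 + (-55/241 - 1*45*38)/((-2 + (½)*(-30)) - 2493) = 4025 + (-55/241 - 1710)/((-2 - 15) - 2493) = 4025 - 412165/(241*(-17 - 2493)) = 4025 - 412165/241/(-2510) = 4025 - 412165/241*(-1/2510) = 4025 + 82433/120982 = 487034983/120982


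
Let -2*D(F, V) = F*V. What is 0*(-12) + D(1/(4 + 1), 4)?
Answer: -⅖ ≈ -0.40000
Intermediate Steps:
D(F, V) = -F*V/2
0*(-12) + D(1/(4 + 1), 4) = 0*(-12) - ½*4/(4 + 1) = 0 - ½*4/5 = 0 - ½*⅕*4 = 0 - ⅖ = -⅖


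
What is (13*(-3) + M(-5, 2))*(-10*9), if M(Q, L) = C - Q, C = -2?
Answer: 3240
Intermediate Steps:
M(Q, L) = -2 - Q
(13*(-3) + M(-5, 2))*(-10*9) = (13*(-3) + (-2 - 1*(-5)))*(-10*9) = (-39 + (-2 + 5))*(-90) = (-39 + 3)*(-90) = -36*(-90) = 3240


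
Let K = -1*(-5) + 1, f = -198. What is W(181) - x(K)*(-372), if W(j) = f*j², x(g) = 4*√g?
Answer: -6486678 + 1488*√6 ≈ -6.4830e+6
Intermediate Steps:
K = 6 (K = 5 + 1 = 6)
W(j) = -198*j²
W(181) - x(K)*(-372) = -198*181² - 4*√6*(-372) = -198*32761 - (-1488)*√6 = -6486678 + 1488*√6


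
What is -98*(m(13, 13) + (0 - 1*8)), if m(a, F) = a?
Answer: -490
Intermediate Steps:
-98*(m(13, 13) + (0 - 1*8)) = -98*(13 + (0 - 1*8)) = -98*(13 + (0 - 8)) = -98*(13 - 8) = -98*5 = -490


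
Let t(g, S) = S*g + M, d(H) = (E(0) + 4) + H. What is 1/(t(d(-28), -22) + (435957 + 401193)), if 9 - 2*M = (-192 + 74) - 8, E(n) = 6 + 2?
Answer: 2/1675139 ≈ 1.1939e-6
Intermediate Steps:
E(n) = 8
M = 135/2 (M = 9/2 - ((-192 + 74) - 8)/2 = 9/2 - (-118 - 8)/2 = 9/2 - ½*(-126) = 9/2 + 63 = 135/2 ≈ 67.500)
d(H) = 12 + H (d(H) = (8 + 4) + H = 12 + H)
t(g, S) = 135/2 + S*g (t(g, S) = S*g + 135/2 = 135/2 + S*g)
1/(t(d(-28), -22) + (435957 + 401193)) = 1/((135/2 - 22*(12 - 28)) + (435957 + 401193)) = 1/((135/2 - 22*(-16)) + 837150) = 1/((135/2 + 352) + 837150) = 1/(839/2 + 837150) = 1/(1675139/2) = 2/1675139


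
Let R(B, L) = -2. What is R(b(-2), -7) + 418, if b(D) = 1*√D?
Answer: 416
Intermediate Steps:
b(D) = √D
R(b(-2), -7) + 418 = -2 + 418 = 416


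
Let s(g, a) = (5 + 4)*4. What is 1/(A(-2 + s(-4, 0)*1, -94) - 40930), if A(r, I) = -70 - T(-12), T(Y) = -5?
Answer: -1/40995 ≈ -2.4393e-5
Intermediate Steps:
s(g, a) = 36 (s(g, a) = 9*4 = 36)
A(r, I) = -65 (A(r, I) = -70 - 1*(-5) = -70 + 5 = -65)
1/(A(-2 + s(-4, 0)*1, -94) - 40930) = 1/(-65 - 40930) = 1/(-40995) = -1/40995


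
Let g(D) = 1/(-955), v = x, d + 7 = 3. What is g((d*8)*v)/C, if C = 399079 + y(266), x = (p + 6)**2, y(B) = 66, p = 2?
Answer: -1/381183475 ≈ -2.6234e-9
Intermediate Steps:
d = -4 (d = -7 + 3 = -4)
x = 64 (x = (2 + 6)**2 = 8**2 = 64)
v = 64
g(D) = -1/955
C = 399145 (C = 399079 + 66 = 399145)
g((d*8)*v)/C = -1/955/399145 = -1/955*1/399145 = -1/381183475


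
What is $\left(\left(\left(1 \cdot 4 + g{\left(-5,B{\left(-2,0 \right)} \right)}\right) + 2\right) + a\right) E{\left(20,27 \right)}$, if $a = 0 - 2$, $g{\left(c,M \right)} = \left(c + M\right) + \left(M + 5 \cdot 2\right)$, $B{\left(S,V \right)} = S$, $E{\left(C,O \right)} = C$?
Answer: $100$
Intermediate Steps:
$g{\left(c,M \right)} = 10 + c + 2 M$ ($g{\left(c,M \right)} = \left(M + c\right) + \left(M + 10\right) = \left(M + c\right) + \left(10 + M\right) = 10 + c + 2 M$)
$a = -2$
$\left(\left(\left(1 \cdot 4 + g{\left(-5,B{\left(-2,0 \right)} \right)}\right) + 2\right) + a\right) E{\left(20,27 \right)} = \left(\left(\left(1 \cdot 4 + \left(10 - 5 + 2 \left(-2\right)\right)\right) + 2\right) - 2\right) 20 = \left(\left(\left(4 - -1\right) + 2\right) - 2\right) 20 = \left(\left(\left(4 + 1\right) + 2\right) - 2\right) 20 = \left(\left(5 + 2\right) - 2\right) 20 = \left(7 - 2\right) 20 = 5 \cdot 20 = 100$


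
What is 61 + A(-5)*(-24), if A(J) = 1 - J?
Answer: -83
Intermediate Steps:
61 + A(-5)*(-24) = 61 + (1 - 1*(-5))*(-24) = 61 + (1 + 5)*(-24) = 61 + 6*(-24) = 61 - 144 = -83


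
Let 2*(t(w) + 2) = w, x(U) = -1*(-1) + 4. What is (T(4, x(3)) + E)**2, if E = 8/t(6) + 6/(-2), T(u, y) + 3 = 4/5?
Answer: 196/25 ≈ 7.8400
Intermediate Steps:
x(U) = 5 (x(U) = 1 + 4 = 5)
t(w) = -2 + w/2
T(u, y) = -11/5 (T(u, y) = -3 + 4/5 = -11/5)
E = 5 (E = 8/(-2 + (1/2)*6) + 6/(-2) = 8/(-2 + 3) + 6*(-1/2) = 8/1 - 3 = 8*1 - 3 = 8 - 3 = 5)
(T(4, x(3)) + E)**2 = (-11/5 + 5)**2 = (14/5)**2 = 196/25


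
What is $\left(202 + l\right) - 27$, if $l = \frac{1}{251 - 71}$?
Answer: $\frac{31501}{180} \approx 175.01$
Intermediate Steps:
$l = \frac{1}{180} \approx 0.0055556$
$\left(202 + l\right) - 27 = \left(202 + \frac{1}{180}\right) - 27 = \frac{36361}{180} - 27 = \frac{31501}{180}$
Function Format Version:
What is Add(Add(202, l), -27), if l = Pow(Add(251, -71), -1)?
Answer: Rational(31501, 180) ≈ 175.01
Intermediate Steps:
l = Rational(1, 180) (l = Pow(180, -1) = Rational(1, 180) ≈ 0.0055556)
Add(Add(202, l), -27) = Add(Add(202, Rational(1, 180)), -27) = Add(Rational(36361, 180), -27) = Rational(31501, 180)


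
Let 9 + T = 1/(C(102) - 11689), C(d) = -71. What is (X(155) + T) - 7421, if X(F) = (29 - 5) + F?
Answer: -85271761/11760 ≈ -7251.0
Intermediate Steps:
X(F) = 24 + F
T = -105841/11760 (T = -9 + 1/(-71 - 11689) = -9 + 1/(-11760) = -9 - 1/11760 = -105841/11760 ≈ -9.0001)
(X(155) + T) - 7421 = ((24 + 155) - 105841/11760) - 7421 = (179 - 105841/11760) - 7421 = 1999199/11760 - 7421 = -85271761/11760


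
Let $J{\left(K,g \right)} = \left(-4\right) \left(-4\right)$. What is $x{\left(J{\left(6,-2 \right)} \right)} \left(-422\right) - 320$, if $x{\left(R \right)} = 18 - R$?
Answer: $-1164$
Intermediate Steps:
$J{\left(K,g \right)} = 16$
$x{\left(J{\left(6,-2 \right)} \right)} \left(-422\right) - 320 = \left(18 - 16\right) \left(-422\right) - 320 = 2 \left(-422\right) - 320 = -844 - 320 = -1164$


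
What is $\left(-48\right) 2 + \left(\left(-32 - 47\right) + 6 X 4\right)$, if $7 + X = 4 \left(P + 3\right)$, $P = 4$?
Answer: $329$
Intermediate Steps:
$X = 21$ ($X = -7 + 4 \left(4 + 3\right) = -7 + 4 \cdot 7 = -7 + 28 = 21$)
$\left(-48\right) 2 + \left(\left(-32 - 47\right) + 6 X 4\right) = \left(-48\right) 2 + \left(\left(-32 - 47\right) + 6 \cdot 21 \cdot 4\right) = -96 + \left(-79 + 126 \cdot 4\right) = -96 + \left(-79 + 504\right) = -96 + 425 = 329$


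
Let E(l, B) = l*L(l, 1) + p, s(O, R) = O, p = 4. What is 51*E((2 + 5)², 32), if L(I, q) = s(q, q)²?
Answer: 2703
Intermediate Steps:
L(I, q) = q²
E(l, B) = 4 + l (E(l, B) = l*1² + 4 = l*1 + 4 = l + 4 = 4 + l)
51*E((2 + 5)², 32) = 51*(4 + (2 + 5)²) = 51*(4 + 7²) = 51*(4 + 49) = 51*53 = 2703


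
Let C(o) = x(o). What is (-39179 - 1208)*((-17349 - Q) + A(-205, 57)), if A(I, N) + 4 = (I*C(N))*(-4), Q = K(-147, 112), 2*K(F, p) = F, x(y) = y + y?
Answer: -6155019187/2 ≈ -3.0775e+9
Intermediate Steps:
x(y) = 2*y
K(F, p) = F/2
Q = -147/2 (Q = (½)*(-147) = -147/2 ≈ -73.500)
C(o) = 2*o
A(I, N) = -4 - 8*I*N (A(I, N) = -4 + (I*(2*N))*(-4) = -4 + (2*I*N)*(-4) = -4 - 8*I*N)
(-39179 - 1208)*((-17349 - Q) + A(-205, 57)) = (-39179 - 1208)*((-17349 - 1*(-147/2)) + (-4 - 8*(-205)*57)) = -40387*((-17349 + 147/2) + (-4 + 93480)) = -40387*(-34551/2 + 93476) = -40387*152401/2 = -6155019187/2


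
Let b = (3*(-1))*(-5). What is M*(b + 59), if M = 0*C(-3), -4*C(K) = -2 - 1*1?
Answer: 0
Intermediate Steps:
C(K) = ¾ (C(K) = -(-2 - 1*1)/4 = -(-2 - 1)/4 = -¼*(-3) = ¾)
b = 15 (b = -3*(-5) = 15)
M = 0 (M = 0*(¾) = 0)
M*(b + 59) = 0*(15 + 59) = 0*74 = 0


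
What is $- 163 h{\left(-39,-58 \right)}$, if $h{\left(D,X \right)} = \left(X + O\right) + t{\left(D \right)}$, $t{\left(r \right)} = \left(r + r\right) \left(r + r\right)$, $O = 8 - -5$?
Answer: $-984357$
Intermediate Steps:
$O = 13$ ($O = 8 + 5 = 13$)
$t{\left(r \right)} = 4 r^{2}$ ($t{\left(r \right)} = 2 r 2 r = 4 r^{2}$)
$h{\left(D,X \right)} = 13 + X + 4 D^{2}$ ($h{\left(D,X \right)} = \left(X + 13\right) + 4 D^{2} = \left(13 + X\right) + 4 D^{2} = 13 + X + 4 D^{2}$)
$- 163 h{\left(-39,-58 \right)} = - 163 \left(13 - 58 + 4 \left(-39\right)^{2}\right) = - 163 \left(13 - 58 + 4 \cdot 1521\right) = - 163 \left(13 - 58 + 6084\right) = \left(-163\right) 6039 = -984357$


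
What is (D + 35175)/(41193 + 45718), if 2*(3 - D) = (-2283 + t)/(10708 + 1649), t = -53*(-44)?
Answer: 869389043/2147918454 ≈ 0.40476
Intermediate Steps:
t = 2332
D = 74093/24714 (D = 3 - (-2283 + 2332)/(2*(10708 + 1649)) = 3 - 49/(2*12357) = 3 - ½*49/12357 = 3 - 49/24714 = 74093/24714 ≈ 2.9980)
(D + 35175)/(41193 + 45718) = (74093/24714 + 35175)/(41193 + 45718) = (869389043/24714)/86911 = (869389043/24714)*(1/86911) = 869389043/2147918454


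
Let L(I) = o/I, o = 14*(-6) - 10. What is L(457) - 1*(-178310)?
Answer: 81487576/457 ≈ 1.7831e+5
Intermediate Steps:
o = -94 (o = -84 - 10 = -94)
L(I) = -94/I
L(457) - 1*(-178310) = -94/457 - 1*(-178310) = -94*1/457 + 178310 = -94/457 + 178310 = 81487576/457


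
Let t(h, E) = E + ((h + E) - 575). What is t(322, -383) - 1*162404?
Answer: -163423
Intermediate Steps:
t(h, E) = -575 + h + 2*E (t(h, E) = E + ((E + h) - 575) = E + (-575 + E + h) = -575 + h + 2*E)
t(322, -383) - 1*162404 = (-575 + 322 + 2*(-383)) - 1*162404 = (-575 + 322 - 766) - 162404 = -1019 - 162404 = -163423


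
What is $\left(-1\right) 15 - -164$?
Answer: $149$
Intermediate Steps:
$\left(-1\right) 15 - -164 = -15 + 164 = 149$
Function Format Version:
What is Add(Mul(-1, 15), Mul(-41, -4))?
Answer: 149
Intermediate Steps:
Add(Mul(-1, 15), Mul(-41, -4)) = Add(-15, 164) = 149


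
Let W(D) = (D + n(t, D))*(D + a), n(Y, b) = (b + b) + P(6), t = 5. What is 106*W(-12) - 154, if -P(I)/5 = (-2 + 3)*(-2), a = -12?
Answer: 65990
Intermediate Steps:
P(I) = 10 (P(I) = -5*(-2 + 3)*(-2) = -5*(-2) = 10)
n(Y, b) = 10 + 2*b (n(Y, b) = (b + b) + 10 = 2*b + 10 = 10 + 2*b)
W(D) = (-12 + D)*(10 + 3*D) (W(D) = (D + (10 + 2*D))*(D - 12) = (10 + 3*D)*(-12 + D) = (-12 + D)*(10 + 3*D))
106*W(-12) - 154 = 106*(-120 - 26*(-12) + 3*(-12)**2) - 154 = 106*(-120 + 312 + 3*144) - 154 = 106*(-120 + 312 + 432) - 154 = 106*624 - 154 = 66144 - 154 = 65990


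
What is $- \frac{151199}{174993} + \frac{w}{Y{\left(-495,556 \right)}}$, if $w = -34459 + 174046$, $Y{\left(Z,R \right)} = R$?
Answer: $\frac{24342681247}{97296108} \approx 250.19$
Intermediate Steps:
$w = 139587$
$- \frac{151199}{174993} + \frac{w}{Y{\left(-495,556 \right)}} = - \frac{151199}{174993} + \frac{139587}{556} = \frac{24342681247}{97296108}$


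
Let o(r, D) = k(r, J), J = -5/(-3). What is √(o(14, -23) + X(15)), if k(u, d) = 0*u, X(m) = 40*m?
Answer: 10*√6 ≈ 24.495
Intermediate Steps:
J = 5/3 (J = -5*(-⅓) = 5/3 ≈ 1.6667)
k(u, d) = 0
o(r, D) = 0
√(o(14, -23) + X(15)) = √(0 + 40*15) = √(0 + 600) = √600 = 10*√6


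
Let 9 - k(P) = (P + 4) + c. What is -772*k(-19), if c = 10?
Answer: -10808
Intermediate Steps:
k(P) = -5 - P (k(P) = 9 - ((P + 4) + 10) = 9 - ((4 + P) + 10) = 9 - (14 + P) = 9 + (-14 - P) = -5 - P)
-772*k(-19) = -772*(-5 - 1*(-19)) = -772*(-5 + 19) = -772*14 = -10808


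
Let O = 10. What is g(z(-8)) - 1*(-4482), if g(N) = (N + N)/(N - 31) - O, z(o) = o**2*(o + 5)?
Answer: 997640/223 ≈ 4473.7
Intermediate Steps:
z(o) = o**2*(5 + o)
g(N) = -10 + 2*N/(-31 + N) (g(N) = (N + N)/(N - 31) - 1*10 = (2*N)/(-31 + N) - 10 = 2*N/(-31 + N) - 10 = -10 + 2*N/(-31 + N))
g(z(-8)) - 1*(-4482) = 2*(155 - 4*(-8)**2*(5 - 8))/(-31 + (-8)**2*(5 - 8)) - 1*(-4482) = 2*(155 - 256*(-3))/(-31 + 64*(-3)) + 4482 = 2*(155 - 4*(-192))/(-31 - 192) + 4482 = 2*(155 + 768)/(-223) + 4482 = 2*(-1/223)*923 + 4482 = -1846/223 + 4482 = 997640/223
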